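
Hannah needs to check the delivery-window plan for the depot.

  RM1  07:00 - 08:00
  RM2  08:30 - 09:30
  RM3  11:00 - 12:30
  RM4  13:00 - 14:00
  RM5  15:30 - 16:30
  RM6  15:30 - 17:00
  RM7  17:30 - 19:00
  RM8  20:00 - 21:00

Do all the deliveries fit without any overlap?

Sorted by start: RM1, RM2, RM3, RM4, RM5, RM6, RM7, RM8.
RM2 starts after RM1 ends; RM1 is clear from here.
RM3 starts after RM2 ends; RM2 is clear from here.
RM4 starts after RM3 ends; RM3 is clear from here.
RM5 starts after RM4 ends; RM4 is clear from here.
RM6 starts before RM5 ends → RM5 and RM6 overlap.
That's a conflict, so the schedule is not conflict-free.

No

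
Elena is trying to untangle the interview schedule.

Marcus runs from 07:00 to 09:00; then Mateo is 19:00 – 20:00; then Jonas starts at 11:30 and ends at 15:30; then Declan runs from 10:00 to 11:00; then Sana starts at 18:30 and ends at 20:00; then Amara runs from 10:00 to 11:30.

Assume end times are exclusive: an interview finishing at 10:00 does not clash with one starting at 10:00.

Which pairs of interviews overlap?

Two intervals overlap when each starts before the other ends.
Sorted by start: Marcus, Amara, Declan, Jonas, Sana, Mateo.
Amara starts after Marcus ends; Marcus is clear from here.
Declan starts before Amara ends → Amara and Declan overlap.
Jonas starts exactly when Amara ends (back-to-back, no overlap); Amara is clear from here.
Jonas starts after Declan ends; Declan is clear from here.
Sana starts after Jonas ends; Jonas is clear from here.
Mateo starts before Sana ends → Sana and Mateo overlap.

Amara & Declan, Mateo & Sana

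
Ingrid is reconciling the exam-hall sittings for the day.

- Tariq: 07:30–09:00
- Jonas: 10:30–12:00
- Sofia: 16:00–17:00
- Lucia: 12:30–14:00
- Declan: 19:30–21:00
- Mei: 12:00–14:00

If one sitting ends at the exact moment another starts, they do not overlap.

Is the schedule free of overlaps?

Sorted by start: Tariq, Jonas, Mei, Lucia, Sofia, Declan.
Jonas starts after Tariq ends, so Tariq has no further overlaps.
Mei starts exactly when Jonas ends (back-to-back, no overlap), so Jonas has no further overlaps.
Lucia starts before Mei ends → Mei and Lucia overlap.
That's a conflict, so the schedule is not conflict-free.

No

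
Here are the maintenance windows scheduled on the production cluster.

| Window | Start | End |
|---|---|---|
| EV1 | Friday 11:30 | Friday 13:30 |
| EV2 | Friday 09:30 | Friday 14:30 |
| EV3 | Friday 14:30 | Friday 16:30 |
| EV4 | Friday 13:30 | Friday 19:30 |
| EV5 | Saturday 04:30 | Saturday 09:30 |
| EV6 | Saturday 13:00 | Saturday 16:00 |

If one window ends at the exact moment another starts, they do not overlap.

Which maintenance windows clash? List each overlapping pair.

EV1 & EV2, EV2 & EV4, EV3 & EV4

Sorted by start: EV2, EV1, EV4, EV3, EV5, EV6.
EV1 starts before EV2 ends → EV2 and EV1 overlap.
EV4 starts before EV2 ends → EV2 and EV4 overlap.
EV3 starts exactly when EV2 ends (back-to-back, no overlap) — done with EV2.
EV4 starts exactly when EV1 ends (back-to-back, no overlap) — done with EV1.
EV3 starts before EV4 ends → EV4 and EV3 overlap.
EV5 starts after EV4 ends — done with EV4.
EV5 starts after EV3 ends — done with EV3.
EV6 starts after EV5 ends.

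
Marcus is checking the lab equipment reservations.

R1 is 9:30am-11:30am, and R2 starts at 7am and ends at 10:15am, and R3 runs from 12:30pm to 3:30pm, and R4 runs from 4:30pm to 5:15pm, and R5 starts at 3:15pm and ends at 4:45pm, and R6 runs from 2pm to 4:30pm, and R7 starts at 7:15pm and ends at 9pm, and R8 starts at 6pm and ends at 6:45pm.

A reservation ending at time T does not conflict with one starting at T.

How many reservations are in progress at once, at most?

Walk through starts and ends in time order (an end at T is processed before a start at T):
7am start R2 → 1
9:30am start R1 → 2
10:15am end R2 → 1
11:30am end R1 → 0
12:30pm start R3 → 1
2pm start R6 → 2
3:15pm start R5 → 3
3:30pm end R3 → 2
4:30pm end R6 → 1
4:30pm start R4 → 2
4:45pm end R5 → 1
5:15pm end R4 → 0
6pm start R8 → 1
6:45pm end R8 → 0
7:15pm start R7 → 1
9pm end R7 → 0
Peak is 3, at 3:15pm (R3, R5, R6).

3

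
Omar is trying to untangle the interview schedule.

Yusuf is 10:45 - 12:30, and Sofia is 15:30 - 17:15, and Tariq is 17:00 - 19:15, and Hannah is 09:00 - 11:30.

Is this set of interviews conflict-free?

Sorted by start: Hannah, Yusuf, Sofia, Tariq.
Yusuf starts before Hannah ends → Hannah and Yusuf overlap.
That's a conflict, so the schedule is not conflict-free.

No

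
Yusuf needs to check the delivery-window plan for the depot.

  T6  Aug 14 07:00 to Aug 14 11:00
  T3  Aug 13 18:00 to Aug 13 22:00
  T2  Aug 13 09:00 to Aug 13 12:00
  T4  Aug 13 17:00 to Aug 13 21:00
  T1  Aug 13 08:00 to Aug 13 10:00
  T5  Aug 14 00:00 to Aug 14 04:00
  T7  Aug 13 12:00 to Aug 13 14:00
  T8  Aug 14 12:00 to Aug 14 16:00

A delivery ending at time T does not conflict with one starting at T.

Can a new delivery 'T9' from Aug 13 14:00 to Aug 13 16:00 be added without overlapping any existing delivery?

T1: ends Aug 13 10:00 at or before T9 starts Aug 13 14:00 → clear.
T2: ends Aug 13 12:00 at or before T9 starts Aug 13 14:00 → clear.
T7: ends Aug 13 14:00 at or before T9 starts Aug 13 14:00 → clear.
T4: starts Aug 13 17:00 at or after T9 ends Aug 13 16:00 → clear.
T3: starts Aug 13 18:00 at or after T9 ends Aug 13 16:00 → clear.
T5: starts Aug 14 00:00 at or after T9 ends Aug 13 16:00 → clear.
T6: starts Aug 14 07:00 at or after T9 ends Aug 13 16:00 → clear.
T8: starts Aug 14 12:00 at or after T9 ends Aug 13 16:00 → clear.

Yes — the slot is free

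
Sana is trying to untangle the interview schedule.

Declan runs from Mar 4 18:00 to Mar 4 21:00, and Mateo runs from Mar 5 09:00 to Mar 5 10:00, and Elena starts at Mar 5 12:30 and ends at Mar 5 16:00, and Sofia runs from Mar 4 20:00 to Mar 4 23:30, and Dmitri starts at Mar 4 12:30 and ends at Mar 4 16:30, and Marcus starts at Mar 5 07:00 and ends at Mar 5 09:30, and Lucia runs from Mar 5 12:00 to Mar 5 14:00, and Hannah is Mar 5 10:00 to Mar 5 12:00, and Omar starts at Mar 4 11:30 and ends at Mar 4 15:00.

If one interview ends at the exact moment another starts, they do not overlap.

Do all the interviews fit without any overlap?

No

Two intervals overlap when each starts before the other ends.
Sorted by start: Omar, Dmitri, Declan, Sofia, Marcus, Mateo, Hannah, Lucia, Elena.
Dmitri starts before Omar ends → Omar and Dmitri overlap.
That's a conflict, so the schedule is not conflict-free.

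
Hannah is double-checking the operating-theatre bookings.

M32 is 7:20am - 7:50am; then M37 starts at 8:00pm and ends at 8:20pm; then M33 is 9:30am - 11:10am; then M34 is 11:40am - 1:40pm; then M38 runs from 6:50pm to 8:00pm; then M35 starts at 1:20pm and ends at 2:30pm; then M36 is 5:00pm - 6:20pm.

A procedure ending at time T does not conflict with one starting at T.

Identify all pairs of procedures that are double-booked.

M34 & M35

Two intervals overlap when each starts before the other ends.
Sorted by start: M32, M33, M34, M35, M36, M38, M37.
M33 starts after M32 ends, so nothing later overlaps M32 either.
M34 starts after M33 ends, so nothing later overlaps M33 either.
M35 starts before M34 ends → M34 and M35 overlap.
M36 starts after M34 ends, so nothing later overlaps M34 either.
M36 starts after M35 ends, so nothing later overlaps M35 either.
M38 starts after M36 ends, so nothing later overlaps M36 either.
M37 starts exactly when M38 ends (back-to-back, no overlap).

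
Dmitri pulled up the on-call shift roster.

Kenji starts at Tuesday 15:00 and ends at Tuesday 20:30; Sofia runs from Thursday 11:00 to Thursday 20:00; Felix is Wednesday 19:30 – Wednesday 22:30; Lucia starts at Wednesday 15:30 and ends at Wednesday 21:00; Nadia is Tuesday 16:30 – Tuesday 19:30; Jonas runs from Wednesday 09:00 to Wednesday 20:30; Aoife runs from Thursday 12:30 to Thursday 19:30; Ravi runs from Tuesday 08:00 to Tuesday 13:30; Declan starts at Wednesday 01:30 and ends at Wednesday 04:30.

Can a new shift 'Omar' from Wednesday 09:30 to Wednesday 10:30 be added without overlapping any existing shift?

Ravi: ends Tuesday 13:30 at or before Omar starts Wednesday 09:30 → clear.
Kenji: ends Tuesday 20:30 at or before Omar starts Wednesday 09:30 → clear.
Nadia: ends Tuesday 19:30 at or before Omar starts Wednesday 09:30 → clear.
Declan: ends Wednesday 04:30 at or before Omar starts Wednesday 09:30 → clear.
Jonas: starts Wednesday 09:00 before Omar ends Wednesday 10:30, and ends Wednesday 20:30 after Omar starts Wednesday 09:30 → overlap.
Lucia: starts Wednesday 15:30 at or after Omar ends Wednesday 10:30 → clear.
Felix: starts Wednesday 19:30 at or after Omar ends Wednesday 10:30 → clear.
Sofia: starts Thursday 11:00 at or after Omar ends Wednesday 10:30 → clear.
Aoife: starts Thursday 12:30 at or after Omar ends Wednesday 10:30 → clear.
Omar overlaps Jonas.

No — it overlaps Jonas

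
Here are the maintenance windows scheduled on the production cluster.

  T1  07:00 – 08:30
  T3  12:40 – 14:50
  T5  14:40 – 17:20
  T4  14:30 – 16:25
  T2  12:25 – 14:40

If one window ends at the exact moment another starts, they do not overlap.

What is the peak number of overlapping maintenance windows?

Walk through starts and ends in time order (an end at T is processed before a start at T):
07:00 start T1 → 1
08:30 end T1 → 0
12:25 start T2 → 1
12:40 start T3 → 2
14:30 start T4 → 3
14:40 end T2 → 2
14:40 start T5 → 3
14:50 end T3 → 2
16:25 end T4 → 1
17:20 end T5 → 0
Peak is 3, at 14:30 (T2, T3, T4).

3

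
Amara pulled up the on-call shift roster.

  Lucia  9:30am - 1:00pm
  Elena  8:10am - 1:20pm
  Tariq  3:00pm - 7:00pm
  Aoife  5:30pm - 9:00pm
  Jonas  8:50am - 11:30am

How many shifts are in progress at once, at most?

3

Walk through starts and ends in time order (an end at T is processed before a start at T):
8:10am start Elena → 1
8:50am start Jonas → 2
9:30am start Lucia → 3
11:30am end Jonas → 2
1:00pm end Lucia → 1
1:20pm end Elena → 0
3:00pm start Tariq → 1
5:30pm start Aoife → 2
7:00pm end Tariq → 1
9:00pm end Aoife → 0
Peak is 3, at 9:30am (Elena, Jonas, Lucia).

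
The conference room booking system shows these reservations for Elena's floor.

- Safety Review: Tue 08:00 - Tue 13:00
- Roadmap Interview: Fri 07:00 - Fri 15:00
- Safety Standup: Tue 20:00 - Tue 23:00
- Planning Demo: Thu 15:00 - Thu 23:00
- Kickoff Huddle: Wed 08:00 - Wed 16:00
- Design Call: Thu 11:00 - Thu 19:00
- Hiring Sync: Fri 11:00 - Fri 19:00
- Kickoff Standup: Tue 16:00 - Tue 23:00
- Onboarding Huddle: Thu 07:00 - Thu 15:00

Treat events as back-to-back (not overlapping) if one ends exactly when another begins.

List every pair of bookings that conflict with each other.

Two intervals overlap when each starts before the other ends.
Sorted by start: Safety Review, Kickoff Standup, Safety Standup, Kickoff Huddle, Onboarding Huddle, Design Call, Planning Demo, Roadmap Interview, Hiring Sync.
Kickoff Standup starts after Safety Review ends — done with Safety Review.
Safety Standup starts before Kickoff Standup ends → Kickoff Standup and Safety Standup overlap.
Kickoff Huddle starts after Kickoff Standup ends — done with Kickoff Standup.
Kickoff Huddle starts after Safety Standup ends — done with Safety Standup.
Onboarding Huddle starts after Kickoff Huddle ends — done with Kickoff Huddle.
Design Call starts before Onboarding Huddle ends → Onboarding Huddle and Design Call overlap.
Planning Demo starts exactly when Onboarding Huddle ends (back-to-back, no overlap) — done with Onboarding Huddle.
Planning Demo starts before Design Call ends → Design Call and Planning Demo overlap.
Roadmap Interview starts after Design Call ends — done with Design Call.
Roadmap Interview starts after Planning Demo ends — done with Planning Demo.
Hiring Sync starts before Roadmap Interview ends → Roadmap Interview and Hiring Sync overlap.

Design Call & Onboarding Huddle, Design Call & Planning Demo, Hiring Sync & Roadmap Interview, Kickoff Standup & Safety Standup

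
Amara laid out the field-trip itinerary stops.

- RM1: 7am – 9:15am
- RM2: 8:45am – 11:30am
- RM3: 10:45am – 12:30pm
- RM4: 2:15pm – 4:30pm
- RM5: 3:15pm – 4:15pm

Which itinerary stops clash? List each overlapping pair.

Sorted by start: RM1, RM2, RM3, RM4, RM5.
RM2 starts before RM1 ends → RM1 and RM2 overlap.
RM3 starts after RM1 ends — done with RM1.
RM3 starts before RM2 ends → RM2 and RM3 overlap.
RM4 starts after RM2 ends — done with RM2.
RM4 starts after RM3 ends — done with RM3.
RM5 starts before RM4 ends → RM4 and RM5 overlap.

RM1 & RM2, RM2 & RM3, RM4 & RM5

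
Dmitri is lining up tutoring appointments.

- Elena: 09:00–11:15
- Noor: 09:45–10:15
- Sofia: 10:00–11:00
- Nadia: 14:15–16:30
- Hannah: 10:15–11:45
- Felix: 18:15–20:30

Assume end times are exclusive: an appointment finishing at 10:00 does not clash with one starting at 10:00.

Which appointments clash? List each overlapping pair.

Two intervals overlap when each starts before the other ends.
Sorted by start: Elena, Noor, Sofia, Hannah, Nadia, Felix.
Noor starts before Elena ends → Elena and Noor overlap.
Sofia starts before Elena ends → Elena and Sofia overlap.
Hannah starts before Elena ends → Elena and Hannah overlap.
Nadia starts after Elena ends — done with Elena.
Sofia starts before Noor ends → Noor and Sofia overlap.
Hannah starts exactly when Noor ends (back-to-back, no overlap) — done with Noor.
Hannah starts before Sofia ends → Sofia and Hannah overlap.
Nadia starts after Sofia ends — done with Sofia.
Nadia starts after Hannah ends — done with Hannah.
Felix starts after Nadia ends.

Elena & Hannah, Elena & Noor, Elena & Sofia, Hannah & Sofia, Noor & Sofia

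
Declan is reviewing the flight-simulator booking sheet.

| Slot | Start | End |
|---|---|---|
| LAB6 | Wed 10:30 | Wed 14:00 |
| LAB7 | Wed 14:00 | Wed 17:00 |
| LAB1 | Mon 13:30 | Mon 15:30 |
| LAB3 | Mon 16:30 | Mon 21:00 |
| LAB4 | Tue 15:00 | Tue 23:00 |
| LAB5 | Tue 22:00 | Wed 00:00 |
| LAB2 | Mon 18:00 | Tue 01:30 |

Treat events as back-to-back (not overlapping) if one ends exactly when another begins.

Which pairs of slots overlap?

Sorted by start: LAB1, LAB3, LAB2, LAB4, LAB5, LAB6, LAB7.
LAB3 starts after LAB1 ends; LAB1 is clear from here.
LAB2 starts before LAB3 ends → LAB3 and LAB2 overlap.
LAB4 starts after LAB3 ends; LAB3 is clear from here.
LAB4 starts after LAB2 ends; LAB2 is clear from here.
LAB5 starts before LAB4 ends → LAB4 and LAB5 overlap.
LAB6 starts after LAB4 ends; LAB4 is clear from here.
LAB6 starts after LAB5 ends; LAB5 is clear from here.
LAB7 starts exactly when LAB6 ends (back-to-back, no overlap).

LAB2 & LAB3, LAB4 & LAB5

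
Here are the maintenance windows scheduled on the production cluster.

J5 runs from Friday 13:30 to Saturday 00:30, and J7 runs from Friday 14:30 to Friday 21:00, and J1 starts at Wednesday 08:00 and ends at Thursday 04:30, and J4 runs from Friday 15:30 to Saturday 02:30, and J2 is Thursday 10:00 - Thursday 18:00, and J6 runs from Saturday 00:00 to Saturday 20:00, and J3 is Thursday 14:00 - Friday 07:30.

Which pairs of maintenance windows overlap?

Sorted by start: J1, J2, J3, J5, J7, J4, J6.
J2 starts after J1 ends — done with J1.
J3 starts before J2 ends → J2 and J3 overlap.
J5 starts after J2 ends — done with J2.
J5 starts after J3 ends — done with J3.
J7 starts before J5 ends → J5 and J7 overlap.
J4 starts before J5 ends → J5 and J4 overlap.
J6 starts before J5 ends → J5 and J6 overlap.
J4 starts before J7 ends → J7 and J4 overlap.
J6 starts after J7 ends.
J6 starts before J4 ends → J4 and J6 overlap.

J2 & J3, J4 & J5, J4 & J6, J4 & J7, J5 & J6, J5 & J7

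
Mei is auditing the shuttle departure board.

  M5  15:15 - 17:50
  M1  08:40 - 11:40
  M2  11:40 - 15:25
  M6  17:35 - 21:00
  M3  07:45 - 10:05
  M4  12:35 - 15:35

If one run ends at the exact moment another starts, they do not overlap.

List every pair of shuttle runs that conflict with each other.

Two intervals overlap when each starts before the other ends.
Sorted by start: M3, M1, M2, M4, M5, M6.
M1 starts before M3 ends → M3 and M1 overlap.
M2 starts after M3 ends; M3 is clear from here.
M2 starts exactly when M1 ends (back-to-back, no overlap); M1 is clear from here.
M4 starts before M2 ends → M2 and M4 overlap.
M5 starts before M2 ends → M2 and M5 overlap.
M6 starts after M2 ends.
M5 starts before M4 ends → M4 and M5 overlap.
M6 starts after M4 ends.
M6 starts before M5 ends → M5 and M6 overlap.

M1 & M3, M2 & M4, M2 & M5, M4 & M5, M5 & M6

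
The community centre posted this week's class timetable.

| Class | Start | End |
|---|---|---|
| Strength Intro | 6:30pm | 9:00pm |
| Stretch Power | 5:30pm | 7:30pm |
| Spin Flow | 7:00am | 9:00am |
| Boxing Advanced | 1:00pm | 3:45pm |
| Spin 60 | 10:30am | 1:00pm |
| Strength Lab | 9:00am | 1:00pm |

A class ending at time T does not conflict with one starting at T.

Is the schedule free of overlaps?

Sorted by start: Spin Flow, Strength Lab, Spin 60, Boxing Advanced, Stretch Power, Strength Intro.
Strength Lab starts exactly when Spin Flow ends (back-to-back, no overlap), so nothing later overlaps Spin Flow either.
Spin 60 starts before Strength Lab ends → Strength Lab and Spin 60 overlap.
That's a conflict, so the schedule is not conflict-free.

No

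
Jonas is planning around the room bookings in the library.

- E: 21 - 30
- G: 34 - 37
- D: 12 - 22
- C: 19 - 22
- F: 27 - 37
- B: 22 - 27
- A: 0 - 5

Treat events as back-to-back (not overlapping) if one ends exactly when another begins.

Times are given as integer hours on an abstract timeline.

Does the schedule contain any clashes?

Yes

Sorted by start: A, D, C, E, B, F, G.
D starts after A ends, so A has no further overlaps.
C starts before D ends → D and C overlap.
That's a conflict, so the schedule is not conflict-free.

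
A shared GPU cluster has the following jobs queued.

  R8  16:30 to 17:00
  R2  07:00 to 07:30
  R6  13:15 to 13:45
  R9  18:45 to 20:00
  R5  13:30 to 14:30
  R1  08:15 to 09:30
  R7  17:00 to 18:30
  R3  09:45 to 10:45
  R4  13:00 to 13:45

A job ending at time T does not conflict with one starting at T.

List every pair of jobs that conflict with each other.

Sorted by start: R2, R1, R3, R4, R6, R5, R8, R7, R9.
R1 starts after R2 ends, so R2 has no further overlaps.
R3 starts after R1 ends, so R1 has no further overlaps.
R4 starts after R3 ends, so R3 has no further overlaps.
R6 starts before R4 ends → R4 and R6 overlap.
R5 starts before R4 ends → R4 and R5 overlap.
R8 starts after R4 ends, so R4 has no further overlaps.
R5 starts before R6 ends → R6 and R5 overlap.
R8 starts after R6 ends, so R6 has no further overlaps.
R8 starts after R5 ends, so R5 has no further overlaps.
R7 starts exactly when R8 ends (back-to-back, no overlap), so R8 has no further overlaps.
R9 starts after R7 ends.

R4 & R5, R4 & R6, R5 & R6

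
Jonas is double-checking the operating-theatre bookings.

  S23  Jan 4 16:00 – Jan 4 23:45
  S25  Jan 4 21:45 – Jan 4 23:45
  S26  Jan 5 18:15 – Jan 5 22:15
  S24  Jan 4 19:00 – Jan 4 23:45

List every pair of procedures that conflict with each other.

S23 & S24, S23 & S25, S24 & S25

Sorted by start: S23, S24, S25, S26.
S24 starts before S23 ends → S23 and S24 overlap.
S25 starts before S23 ends → S23 and S25 overlap.
S26 starts after S23 ends.
S25 starts before S24 ends → S24 and S25 overlap.
S26 starts after S24 ends.
S26 starts after S25 ends.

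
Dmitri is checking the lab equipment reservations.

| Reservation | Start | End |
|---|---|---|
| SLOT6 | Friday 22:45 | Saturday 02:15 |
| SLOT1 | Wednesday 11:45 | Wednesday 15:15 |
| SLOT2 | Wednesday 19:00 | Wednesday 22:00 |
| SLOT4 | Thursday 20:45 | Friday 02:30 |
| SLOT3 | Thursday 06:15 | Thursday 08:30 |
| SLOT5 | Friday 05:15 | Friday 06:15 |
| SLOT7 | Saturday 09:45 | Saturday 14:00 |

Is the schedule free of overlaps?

Yes

Sorted by start: SLOT1, SLOT2, SLOT3, SLOT4, SLOT5, SLOT6, SLOT7.
SLOT2 starts after SLOT1 ends, so nothing later overlaps SLOT1 either.
SLOT3 starts after SLOT2 ends, so nothing later overlaps SLOT2 either.
SLOT4 starts after SLOT3 ends, so nothing later overlaps SLOT3 either.
SLOT5 starts after SLOT4 ends, so nothing later overlaps SLOT4 either.
SLOT6 starts after SLOT5 ends, so nothing later overlaps SLOT5 either.
SLOT7 starts after SLOT6 ends.
Every pair is clear; the schedule has no overlaps.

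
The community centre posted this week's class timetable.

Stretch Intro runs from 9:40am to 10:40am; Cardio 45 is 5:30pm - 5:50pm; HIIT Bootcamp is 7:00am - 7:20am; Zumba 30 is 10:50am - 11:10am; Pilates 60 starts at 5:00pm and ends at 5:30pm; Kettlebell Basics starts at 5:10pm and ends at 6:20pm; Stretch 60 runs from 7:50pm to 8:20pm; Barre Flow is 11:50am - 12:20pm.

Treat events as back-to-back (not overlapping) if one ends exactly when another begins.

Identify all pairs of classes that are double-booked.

Sorted by start: HIIT Bootcamp, Stretch Intro, Zumba 30, Barre Flow, Pilates 60, Kettlebell Basics, Cardio 45, Stretch 60.
Stretch Intro starts after HIIT Bootcamp ends; HIIT Bootcamp is clear from here.
Zumba 30 starts after Stretch Intro ends; Stretch Intro is clear from here.
Barre Flow starts after Zumba 30 ends; Zumba 30 is clear from here.
Pilates 60 starts after Barre Flow ends; Barre Flow is clear from here.
Kettlebell Basics starts before Pilates 60 ends → Pilates 60 and Kettlebell Basics overlap.
Cardio 45 starts exactly when Pilates 60 ends (back-to-back, no overlap); Pilates 60 is clear from here.
Cardio 45 starts before Kettlebell Basics ends → Kettlebell Basics and Cardio 45 overlap.
Stretch 60 starts after Kettlebell Basics ends.
Stretch 60 starts after Cardio 45 ends.

Cardio 45 & Kettlebell Basics, Kettlebell Basics & Pilates 60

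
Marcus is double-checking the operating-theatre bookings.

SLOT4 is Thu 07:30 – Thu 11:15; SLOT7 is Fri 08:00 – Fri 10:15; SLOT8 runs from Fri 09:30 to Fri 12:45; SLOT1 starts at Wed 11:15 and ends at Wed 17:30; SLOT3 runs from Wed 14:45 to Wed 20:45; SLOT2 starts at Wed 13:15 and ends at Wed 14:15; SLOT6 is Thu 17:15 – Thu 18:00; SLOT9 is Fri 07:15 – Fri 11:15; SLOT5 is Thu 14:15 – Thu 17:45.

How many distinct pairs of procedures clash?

Two intervals overlap when each starts before the other ends.
Sorted by start: SLOT1, SLOT2, SLOT3, SLOT4, SLOT5, SLOT6, SLOT9, SLOT7, SLOT8.
SLOT2 starts before SLOT1 ends → SLOT1 and SLOT2 overlap.
SLOT3 starts before SLOT1 ends → SLOT1 and SLOT3 overlap.
SLOT4 starts after SLOT1 ends; SLOT1 is clear from here.
SLOT3 starts after SLOT2 ends; SLOT2 is clear from here.
SLOT4 starts after SLOT3 ends; SLOT3 is clear from here.
SLOT5 starts after SLOT4 ends; SLOT4 is clear from here.
SLOT6 starts before SLOT5 ends → SLOT5 and SLOT6 overlap.
SLOT9 starts after SLOT5 ends; SLOT5 is clear from here.
SLOT9 starts after SLOT6 ends; SLOT6 is clear from here.
SLOT7 starts before SLOT9 ends → SLOT9 and SLOT7 overlap.
SLOT8 starts before SLOT9 ends → SLOT9 and SLOT8 overlap.
SLOT8 starts before SLOT7 ends → SLOT7 and SLOT8 overlap.
Overlapping pairs: SLOT1 & SLOT2, SLOT1 & SLOT3, SLOT5 & SLOT6, SLOT7 & SLOT8, SLOT7 & SLOT9, SLOT8 & SLOT9 — 6 in total.

6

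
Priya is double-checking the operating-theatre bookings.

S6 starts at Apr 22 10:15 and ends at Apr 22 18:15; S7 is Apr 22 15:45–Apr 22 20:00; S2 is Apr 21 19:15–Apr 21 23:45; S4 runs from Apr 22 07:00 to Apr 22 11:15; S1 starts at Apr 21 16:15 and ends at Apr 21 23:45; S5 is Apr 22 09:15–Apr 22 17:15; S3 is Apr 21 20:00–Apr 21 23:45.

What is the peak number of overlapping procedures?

Sweep the timeline, counting +1 at each start and −1 at each end (ends before starts at a tie):
Apr 21 16:15 start S1 → 1
Apr 21 19:15 start S2 → 2
Apr 21 20:00 start S3 → 3
Apr 21 23:45 end S1 → 2
Apr 21 23:45 end S2 → 1
Apr 21 23:45 end S3 → 0
Apr 22 07:00 start S4 → 1
Apr 22 09:15 start S5 → 2
Apr 22 10:15 start S6 → 3
Apr 22 11:15 end S4 → 2
Apr 22 15:45 start S7 → 3
Apr 22 17:15 end S5 → 2
Apr 22 18:15 end S6 → 1
Apr 22 20:00 end S7 → 0
Peak is 3, at Apr 21 20:00 (S1, S2, S3).

3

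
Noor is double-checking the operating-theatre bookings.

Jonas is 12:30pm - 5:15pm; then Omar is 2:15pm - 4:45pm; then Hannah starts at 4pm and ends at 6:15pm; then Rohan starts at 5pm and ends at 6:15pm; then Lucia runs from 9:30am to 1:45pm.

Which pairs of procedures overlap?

Check each pair: they overlap iff neither finishes before the other starts.
Sorted by start: Lucia, Jonas, Omar, Hannah, Rohan.
Jonas starts before Lucia ends → Lucia and Jonas overlap.
Omar starts after Lucia ends — done with Lucia.
Omar starts before Jonas ends → Jonas and Omar overlap.
Hannah starts before Jonas ends → Jonas and Hannah overlap.
Rohan starts before Jonas ends → Jonas and Rohan overlap.
Hannah starts before Omar ends → Omar and Hannah overlap.
Rohan starts after Omar ends.
Rohan starts before Hannah ends → Hannah and Rohan overlap.

Hannah & Jonas, Hannah & Omar, Hannah & Rohan, Jonas & Lucia, Jonas & Omar, Jonas & Rohan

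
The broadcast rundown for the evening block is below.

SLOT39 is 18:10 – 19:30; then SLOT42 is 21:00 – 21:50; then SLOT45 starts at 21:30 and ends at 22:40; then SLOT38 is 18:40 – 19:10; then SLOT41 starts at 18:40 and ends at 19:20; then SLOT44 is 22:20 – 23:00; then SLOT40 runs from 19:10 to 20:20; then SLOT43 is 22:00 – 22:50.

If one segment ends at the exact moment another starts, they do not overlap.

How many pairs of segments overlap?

Sorted by start: SLOT39, SLOT38, SLOT41, SLOT40, SLOT42, SLOT45, SLOT43, SLOT44.
SLOT38 starts before SLOT39 ends → SLOT39 and SLOT38 overlap.
SLOT41 starts before SLOT39 ends → SLOT39 and SLOT41 overlap.
SLOT40 starts before SLOT39 ends → SLOT39 and SLOT40 overlap.
SLOT42 starts after SLOT39 ends, so nothing later overlaps SLOT39 either.
SLOT41 starts before SLOT38 ends → SLOT38 and SLOT41 overlap.
SLOT40 starts exactly when SLOT38 ends (back-to-back, no overlap), so nothing later overlaps SLOT38 either.
SLOT40 starts before SLOT41 ends → SLOT41 and SLOT40 overlap.
SLOT42 starts after SLOT41 ends, so nothing later overlaps SLOT41 either.
SLOT42 starts after SLOT40 ends, so nothing later overlaps SLOT40 either.
SLOT45 starts before SLOT42 ends → SLOT42 and SLOT45 overlap.
SLOT43 starts after SLOT42 ends, so nothing later overlaps SLOT42 either.
SLOT43 starts before SLOT45 ends → SLOT45 and SLOT43 overlap.
SLOT44 starts before SLOT45 ends → SLOT45 and SLOT44 overlap.
SLOT44 starts before SLOT43 ends → SLOT43 and SLOT44 overlap.
Overlapping pairs: SLOT38 & SLOT39, SLOT38 & SLOT41, SLOT39 & SLOT40, SLOT39 & SLOT41, SLOT40 & SLOT41, SLOT42 & SLOT45, SLOT43 & SLOT44, SLOT43 & SLOT45, SLOT44 & SLOT45 — 9 in total.

9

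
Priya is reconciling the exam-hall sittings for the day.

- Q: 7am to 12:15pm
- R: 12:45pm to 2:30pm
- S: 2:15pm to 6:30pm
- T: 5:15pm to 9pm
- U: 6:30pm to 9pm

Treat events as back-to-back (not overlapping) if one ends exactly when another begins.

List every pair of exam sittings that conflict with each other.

Sorted by start: Q, R, S, T, U.
R starts after Q ends — done with Q.
S starts before R ends → R and S overlap.
T starts after R ends — done with R.
T starts before S ends → S and T overlap.
U starts exactly when S ends (back-to-back, no overlap).
U starts before T ends → T and U overlap.

R & S, S & T, T & U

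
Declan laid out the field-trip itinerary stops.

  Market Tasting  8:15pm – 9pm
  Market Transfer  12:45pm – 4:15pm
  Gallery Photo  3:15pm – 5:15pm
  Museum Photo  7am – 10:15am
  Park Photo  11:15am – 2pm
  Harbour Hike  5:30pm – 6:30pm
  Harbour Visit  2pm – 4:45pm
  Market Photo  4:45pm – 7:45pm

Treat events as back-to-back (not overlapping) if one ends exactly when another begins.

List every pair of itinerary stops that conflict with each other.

Gallery Photo & Harbour Visit, Gallery Photo & Market Photo, Gallery Photo & Market Transfer, Harbour Hike & Market Photo, Harbour Visit & Market Transfer, Market Transfer & Park Photo

Sorted by start: Museum Photo, Park Photo, Market Transfer, Harbour Visit, Gallery Photo, Market Photo, Harbour Hike, Market Tasting.
Park Photo starts after Museum Photo ends, so nothing later overlaps Museum Photo either.
Market Transfer starts before Park Photo ends → Park Photo and Market Transfer overlap.
Harbour Visit starts exactly when Park Photo ends (back-to-back, no overlap), so nothing later overlaps Park Photo either.
Harbour Visit starts before Market Transfer ends → Market Transfer and Harbour Visit overlap.
Gallery Photo starts before Market Transfer ends → Market Transfer and Gallery Photo overlap.
Market Photo starts after Market Transfer ends, so nothing later overlaps Market Transfer either.
Gallery Photo starts before Harbour Visit ends → Harbour Visit and Gallery Photo overlap.
Market Photo starts exactly when Harbour Visit ends (back-to-back, no overlap), so nothing later overlaps Harbour Visit either.
Market Photo starts before Gallery Photo ends → Gallery Photo and Market Photo overlap.
Harbour Hike starts after Gallery Photo ends, so nothing later overlaps Gallery Photo either.
Harbour Hike starts before Market Photo ends → Market Photo and Harbour Hike overlap.
Market Tasting starts after Market Photo ends.
Market Tasting starts after Harbour Hike ends.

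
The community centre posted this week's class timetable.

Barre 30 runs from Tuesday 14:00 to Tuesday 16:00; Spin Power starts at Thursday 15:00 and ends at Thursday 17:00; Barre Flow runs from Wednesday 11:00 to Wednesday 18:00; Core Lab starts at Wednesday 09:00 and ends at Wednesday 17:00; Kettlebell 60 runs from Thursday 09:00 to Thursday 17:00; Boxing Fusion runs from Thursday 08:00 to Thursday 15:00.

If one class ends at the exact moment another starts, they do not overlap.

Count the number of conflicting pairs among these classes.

3

Sorted by start: Barre 30, Core Lab, Barre Flow, Boxing Fusion, Kettlebell 60, Spin Power.
Core Lab starts after Barre 30 ends, so Barre 30 has no further overlaps.
Barre Flow starts before Core Lab ends → Core Lab and Barre Flow overlap.
Boxing Fusion starts after Core Lab ends, so Core Lab has no further overlaps.
Boxing Fusion starts after Barre Flow ends, so Barre Flow has no further overlaps.
Kettlebell 60 starts before Boxing Fusion ends → Boxing Fusion and Kettlebell 60 overlap.
Spin Power starts exactly when Boxing Fusion ends (back-to-back, no overlap).
Spin Power starts before Kettlebell 60 ends → Kettlebell 60 and Spin Power overlap.
Overlapping pairs: Barre Flow & Core Lab, Boxing Fusion & Kettlebell 60, Kettlebell 60 & Spin Power — 3 in total.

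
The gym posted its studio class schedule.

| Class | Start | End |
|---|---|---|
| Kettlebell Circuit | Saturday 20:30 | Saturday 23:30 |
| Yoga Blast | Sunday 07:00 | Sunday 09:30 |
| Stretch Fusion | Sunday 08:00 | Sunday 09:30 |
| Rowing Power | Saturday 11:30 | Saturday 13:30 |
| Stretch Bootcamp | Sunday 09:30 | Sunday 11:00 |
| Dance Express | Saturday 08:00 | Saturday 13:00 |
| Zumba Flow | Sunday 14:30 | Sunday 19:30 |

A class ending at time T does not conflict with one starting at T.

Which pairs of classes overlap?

Check each pair: they overlap iff neither finishes before the other starts.
Sorted by start: Dance Express, Rowing Power, Kettlebell Circuit, Yoga Blast, Stretch Fusion, Stretch Bootcamp, Zumba Flow.
Rowing Power starts before Dance Express ends → Dance Express and Rowing Power overlap.
Kettlebell Circuit starts after Dance Express ends, so nothing later overlaps Dance Express either.
Kettlebell Circuit starts after Rowing Power ends, so nothing later overlaps Rowing Power either.
Yoga Blast starts after Kettlebell Circuit ends, so nothing later overlaps Kettlebell Circuit either.
Stretch Fusion starts before Yoga Blast ends → Yoga Blast and Stretch Fusion overlap.
Stretch Bootcamp starts exactly when Yoga Blast ends (back-to-back, no overlap), so nothing later overlaps Yoga Blast either.
Stretch Bootcamp starts exactly when Stretch Fusion ends (back-to-back, no overlap), so nothing later overlaps Stretch Fusion either.
Zumba Flow starts after Stretch Bootcamp ends.

Dance Express & Rowing Power, Stretch Fusion & Yoga Blast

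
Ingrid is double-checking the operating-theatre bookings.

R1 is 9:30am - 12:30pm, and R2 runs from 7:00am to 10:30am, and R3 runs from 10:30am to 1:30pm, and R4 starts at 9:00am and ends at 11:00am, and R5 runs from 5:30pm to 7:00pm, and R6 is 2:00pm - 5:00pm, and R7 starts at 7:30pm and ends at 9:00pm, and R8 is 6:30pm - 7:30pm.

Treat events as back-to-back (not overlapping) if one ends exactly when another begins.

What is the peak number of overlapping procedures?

3

Sort all start/end points and keep a running count:
7:00am start R2 → 1
9:00am start R4 → 2
9:30am start R1 → 3
10:30am end R2 → 2
10:30am start R3 → 3
11:00am end R4 → 2
12:30pm end R1 → 1
1:30pm end R3 → 0
2:00pm start R6 → 1
5:00pm end R6 → 0
5:30pm start R5 → 1
6:30pm start R8 → 2
7:00pm end R5 → 1
7:30pm end R8 → 0
7:30pm start R7 → 1
9:00pm end R7 → 0
Peak is 3, at 9:30am (R1, R2, R4).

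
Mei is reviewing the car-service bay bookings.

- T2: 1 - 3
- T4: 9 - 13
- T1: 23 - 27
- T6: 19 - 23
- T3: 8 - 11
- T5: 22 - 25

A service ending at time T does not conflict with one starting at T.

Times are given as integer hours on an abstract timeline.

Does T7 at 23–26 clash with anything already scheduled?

Yes — it overlaps T1, T5

T2: ends 3 at or before T7 starts 23 → clear.
T3: ends 11 at or before T7 starts 23 → clear.
T4: ends 13 at or before T7 starts 23 → clear.
T6: ends 23 at or before T7 starts 23 → clear.
T5: starts 22 before T7 ends 26, and ends 25 after T7 starts 23 → overlap.
T1: starts 23 before T7 ends 26, and ends 27 after T7 starts 23 → overlap.
T7 overlaps T1, T5.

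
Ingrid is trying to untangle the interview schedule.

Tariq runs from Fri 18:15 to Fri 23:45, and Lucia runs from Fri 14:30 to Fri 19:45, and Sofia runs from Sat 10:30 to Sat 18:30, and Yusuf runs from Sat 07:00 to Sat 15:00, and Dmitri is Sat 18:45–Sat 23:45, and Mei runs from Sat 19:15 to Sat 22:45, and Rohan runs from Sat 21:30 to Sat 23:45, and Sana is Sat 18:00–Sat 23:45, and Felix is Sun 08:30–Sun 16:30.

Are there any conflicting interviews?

Yes

Sorted by start: Lucia, Tariq, Yusuf, Sofia, Sana, Dmitri, Mei, Rohan, Felix.
Tariq starts before Lucia ends → Lucia and Tariq overlap.
That's a conflict, so the schedule is not conflict-free.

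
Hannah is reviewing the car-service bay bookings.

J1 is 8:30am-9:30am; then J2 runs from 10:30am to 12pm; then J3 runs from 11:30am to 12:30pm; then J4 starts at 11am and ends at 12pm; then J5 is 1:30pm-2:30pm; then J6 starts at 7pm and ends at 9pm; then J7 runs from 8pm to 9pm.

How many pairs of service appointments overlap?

4

Two intervals overlap when each starts before the other ends.
Sorted by start: J1, J2, J4, J3, J5, J6, J7.
J2 starts after J1 ends; J1 is clear from here.
J4 starts before J2 ends → J2 and J4 overlap.
J3 starts before J2 ends → J2 and J3 overlap.
J5 starts after J2 ends; J2 is clear from here.
J3 starts before J4 ends → J4 and J3 overlap.
J5 starts after J4 ends; J4 is clear from here.
J5 starts after J3 ends; J3 is clear from here.
J6 starts after J5 ends; J5 is clear from here.
J7 starts before J6 ends → J6 and J7 overlap.
Overlapping pairs: J2 & J3, J2 & J4, J3 & J4, J6 & J7 — 4 in total.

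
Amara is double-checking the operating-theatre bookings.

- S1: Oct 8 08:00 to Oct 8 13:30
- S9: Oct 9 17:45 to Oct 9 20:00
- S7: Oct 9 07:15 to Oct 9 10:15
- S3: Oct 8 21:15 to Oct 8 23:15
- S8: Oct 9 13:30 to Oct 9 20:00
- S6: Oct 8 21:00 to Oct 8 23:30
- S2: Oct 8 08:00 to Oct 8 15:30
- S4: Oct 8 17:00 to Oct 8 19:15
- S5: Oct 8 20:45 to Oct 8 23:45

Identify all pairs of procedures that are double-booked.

Sorted by start: S1, S2, S4, S5, S6, S3, S7, S8, S9.
S2 starts before S1 ends → S1 and S2 overlap.
S4 starts after S1 ends, so nothing later overlaps S1 either.
S4 starts after S2 ends, so nothing later overlaps S2 either.
S5 starts after S4 ends, so nothing later overlaps S4 either.
S6 starts before S5 ends → S5 and S6 overlap.
S3 starts before S5 ends → S5 and S3 overlap.
S7 starts after S5 ends, so nothing later overlaps S5 either.
S3 starts before S6 ends → S6 and S3 overlap.
S7 starts after S6 ends, so nothing later overlaps S6 either.
S7 starts after S3 ends, so nothing later overlaps S3 either.
S8 starts after S7 ends, so nothing later overlaps S7 either.
S9 starts before S8 ends → S8 and S9 overlap.

S1 & S2, S3 & S5, S3 & S6, S5 & S6, S8 & S9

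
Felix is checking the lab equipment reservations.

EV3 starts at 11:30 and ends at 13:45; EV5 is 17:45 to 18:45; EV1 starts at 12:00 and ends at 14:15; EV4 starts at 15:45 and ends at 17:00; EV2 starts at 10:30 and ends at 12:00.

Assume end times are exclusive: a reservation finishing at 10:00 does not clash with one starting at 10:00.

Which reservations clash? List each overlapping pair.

EV1 & EV3, EV2 & EV3

Sorted by start: EV2, EV3, EV1, EV4, EV5.
EV3 starts before EV2 ends → EV2 and EV3 overlap.
EV1 starts exactly when EV2 ends (back-to-back, no overlap) — done with EV2.
EV1 starts before EV3 ends → EV3 and EV1 overlap.
EV4 starts after EV3 ends — done with EV3.
EV4 starts after EV1 ends — done with EV1.
EV5 starts after EV4 ends.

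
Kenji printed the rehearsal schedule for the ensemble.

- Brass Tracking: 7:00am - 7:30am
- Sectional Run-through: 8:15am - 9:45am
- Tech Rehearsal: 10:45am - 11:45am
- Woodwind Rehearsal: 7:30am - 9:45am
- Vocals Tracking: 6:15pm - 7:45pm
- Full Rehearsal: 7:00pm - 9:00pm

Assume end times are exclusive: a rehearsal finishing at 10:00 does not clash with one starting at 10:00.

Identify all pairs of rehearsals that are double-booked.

Full Rehearsal & Vocals Tracking, Sectional Run-through & Woodwind Rehearsal

Two intervals overlap when each starts before the other ends.
Sorted by start: Brass Tracking, Woodwind Rehearsal, Sectional Run-through, Tech Rehearsal, Vocals Tracking, Full Rehearsal.
Woodwind Rehearsal starts exactly when Brass Tracking ends (back-to-back, no overlap) — done with Brass Tracking.
Sectional Run-through starts before Woodwind Rehearsal ends → Woodwind Rehearsal and Sectional Run-through overlap.
Tech Rehearsal starts after Woodwind Rehearsal ends — done with Woodwind Rehearsal.
Tech Rehearsal starts after Sectional Run-through ends — done with Sectional Run-through.
Vocals Tracking starts after Tech Rehearsal ends — done with Tech Rehearsal.
Full Rehearsal starts before Vocals Tracking ends → Vocals Tracking and Full Rehearsal overlap.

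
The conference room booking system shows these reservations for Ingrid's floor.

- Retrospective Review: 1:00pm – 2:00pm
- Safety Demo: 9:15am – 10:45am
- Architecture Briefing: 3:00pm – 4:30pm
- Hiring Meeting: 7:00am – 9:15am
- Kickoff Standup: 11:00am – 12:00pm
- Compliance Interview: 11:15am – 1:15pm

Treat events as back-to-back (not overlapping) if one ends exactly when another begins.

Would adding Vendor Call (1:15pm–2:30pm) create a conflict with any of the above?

Yes — it overlaps Retrospective Review

Hiring Meeting: ends 9:15am at or before Vendor Call starts 1:15pm → clear.
Safety Demo: ends 10:45am at or before Vendor Call starts 1:15pm → clear.
Kickoff Standup: ends 12:00pm at or before Vendor Call starts 1:15pm → clear.
Compliance Interview: ends 1:15pm at or before Vendor Call starts 1:15pm → clear.
Retrospective Review: starts 1:00pm before Vendor Call ends 2:30pm, and ends 2:00pm after Vendor Call starts 1:15pm → overlap.
Architecture Briefing: starts 3:00pm at or after Vendor Call ends 2:30pm → clear.
Vendor Call overlaps Retrospective Review.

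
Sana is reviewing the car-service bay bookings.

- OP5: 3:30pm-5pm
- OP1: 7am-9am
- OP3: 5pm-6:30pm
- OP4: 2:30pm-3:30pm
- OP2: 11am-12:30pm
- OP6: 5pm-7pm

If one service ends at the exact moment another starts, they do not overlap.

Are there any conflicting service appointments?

Two intervals overlap when each starts before the other ends.
Sorted by start: OP1, OP2, OP4, OP5, OP3, OP6.
OP2 starts after OP1 ends, so nothing later overlaps OP1 either.
OP4 starts after OP2 ends, so nothing later overlaps OP2 either.
OP5 starts exactly when OP4 ends (back-to-back, no overlap), so nothing later overlaps OP4 either.
OP3 starts exactly when OP5 ends (back-to-back, no overlap), so nothing later overlaps OP5 either.
OP6 starts before OP3 ends → OP3 and OP6 overlap.
That's a conflict, so the schedule is not conflict-free.

Yes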